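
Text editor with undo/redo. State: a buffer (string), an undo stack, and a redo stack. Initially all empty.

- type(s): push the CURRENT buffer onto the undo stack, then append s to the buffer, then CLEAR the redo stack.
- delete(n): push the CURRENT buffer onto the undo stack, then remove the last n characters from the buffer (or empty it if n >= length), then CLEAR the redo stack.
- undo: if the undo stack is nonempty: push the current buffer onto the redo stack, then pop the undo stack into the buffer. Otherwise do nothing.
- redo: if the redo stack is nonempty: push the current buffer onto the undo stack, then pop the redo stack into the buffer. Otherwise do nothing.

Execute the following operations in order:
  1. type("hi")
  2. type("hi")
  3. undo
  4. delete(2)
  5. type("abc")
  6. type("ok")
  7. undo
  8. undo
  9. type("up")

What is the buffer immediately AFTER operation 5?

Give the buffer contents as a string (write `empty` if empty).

After op 1 (type): buf='hi' undo_depth=1 redo_depth=0
After op 2 (type): buf='hihi' undo_depth=2 redo_depth=0
After op 3 (undo): buf='hi' undo_depth=1 redo_depth=1
After op 4 (delete): buf='(empty)' undo_depth=2 redo_depth=0
After op 5 (type): buf='abc' undo_depth=3 redo_depth=0

Answer: abc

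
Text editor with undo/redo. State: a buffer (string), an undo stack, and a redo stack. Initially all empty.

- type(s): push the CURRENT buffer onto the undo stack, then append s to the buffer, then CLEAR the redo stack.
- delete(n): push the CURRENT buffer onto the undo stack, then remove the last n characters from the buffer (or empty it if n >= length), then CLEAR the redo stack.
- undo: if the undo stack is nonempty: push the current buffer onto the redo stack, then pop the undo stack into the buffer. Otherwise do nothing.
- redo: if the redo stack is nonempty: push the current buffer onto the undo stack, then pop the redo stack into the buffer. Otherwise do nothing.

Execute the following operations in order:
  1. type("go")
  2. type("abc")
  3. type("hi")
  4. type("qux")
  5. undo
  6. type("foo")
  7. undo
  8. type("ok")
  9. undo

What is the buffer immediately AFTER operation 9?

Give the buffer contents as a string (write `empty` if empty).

After op 1 (type): buf='go' undo_depth=1 redo_depth=0
After op 2 (type): buf='goabc' undo_depth=2 redo_depth=0
After op 3 (type): buf='goabchi' undo_depth=3 redo_depth=0
After op 4 (type): buf='goabchiqux' undo_depth=4 redo_depth=0
After op 5 (undo): buf='goabchi' undo_depth=3 redo_depth=1
After op 6 (type): buf='goabchifoo' undo_depth=4 redo_depth=0
After op 7 (undo): buf='goabchi' undo_depth=3 redo_depth=1
After op 8 (type): buf='goabchiok' undo_depth=4 redo_depth=0
After op 9 (undo): buf='goabchi' undo_depth=3 redo_depth=1

Answer: goabchi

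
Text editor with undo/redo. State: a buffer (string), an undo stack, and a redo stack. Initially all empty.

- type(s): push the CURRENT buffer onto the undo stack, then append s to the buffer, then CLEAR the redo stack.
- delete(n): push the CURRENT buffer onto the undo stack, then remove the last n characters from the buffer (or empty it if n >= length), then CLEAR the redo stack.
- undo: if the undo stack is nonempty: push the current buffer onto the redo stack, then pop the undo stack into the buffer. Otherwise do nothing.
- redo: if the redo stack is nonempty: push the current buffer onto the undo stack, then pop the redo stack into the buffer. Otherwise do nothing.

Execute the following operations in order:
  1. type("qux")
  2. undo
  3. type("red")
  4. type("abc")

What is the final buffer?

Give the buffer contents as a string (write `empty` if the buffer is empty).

Answer: redabc

Derivation:
After op 1 (type): buf='qux' undo_depth=1 redo_depth=0
After op 2 (undo): buf='(empty)' undo_depth=0 redo_depth=1
After op 3 (type): buf='red' undo_depth=1 redo_depth=0
After op 4 (type): buf='redabc' undo_depth=2 redo_depth=0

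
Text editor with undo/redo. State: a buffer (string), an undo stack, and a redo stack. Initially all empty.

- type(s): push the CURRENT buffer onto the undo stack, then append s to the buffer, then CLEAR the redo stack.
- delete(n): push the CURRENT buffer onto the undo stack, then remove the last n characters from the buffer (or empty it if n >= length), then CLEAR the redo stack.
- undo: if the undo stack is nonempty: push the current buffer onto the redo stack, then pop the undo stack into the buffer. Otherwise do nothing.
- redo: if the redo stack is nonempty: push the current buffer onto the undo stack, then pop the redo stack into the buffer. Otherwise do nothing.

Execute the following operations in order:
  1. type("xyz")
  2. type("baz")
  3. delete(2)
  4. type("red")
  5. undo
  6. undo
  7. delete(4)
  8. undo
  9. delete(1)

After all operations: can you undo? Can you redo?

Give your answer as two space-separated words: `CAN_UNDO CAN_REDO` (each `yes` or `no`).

Answer: yes no

Derivation:
After op 1 (type): buf='xyz' undo_depth=1 redo_depth=0
After op 2 (type): buf='xyzbaz' undo_depth=2 redo_depth=0
After op 3 (delete): buf='xyzb' undo_depth=3 redo_depth=0
After op 4 (type): buf='xyzbred' undo_depth=4 redo_depth=0
After op 5 (undo): buf='xyzb' undo_depth=3 redo_depth=1
After op 6 (undo): buf='xyzbaz' undo_depth=2 redo_depth=2
After op 7 (delete): buf='xy' undo_depth=3 redo_depth=0
After op 8 (undo): buf='xyzbaz' undo_depth=2 redo_depth=1
After op 9 (delete): buf='xyzba' undo_depth=3 redo_depth=0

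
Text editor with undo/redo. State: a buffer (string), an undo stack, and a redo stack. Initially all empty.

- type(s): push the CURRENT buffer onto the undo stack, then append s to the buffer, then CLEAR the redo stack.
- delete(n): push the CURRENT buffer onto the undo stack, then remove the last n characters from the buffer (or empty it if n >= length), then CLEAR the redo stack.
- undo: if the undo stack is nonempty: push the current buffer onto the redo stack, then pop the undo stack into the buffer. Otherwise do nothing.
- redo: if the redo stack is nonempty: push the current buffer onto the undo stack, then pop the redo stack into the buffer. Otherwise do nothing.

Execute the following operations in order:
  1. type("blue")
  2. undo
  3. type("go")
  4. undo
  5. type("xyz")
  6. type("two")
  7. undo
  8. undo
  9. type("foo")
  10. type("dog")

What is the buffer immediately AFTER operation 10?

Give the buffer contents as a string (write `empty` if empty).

After op 1 (type): buf='blue' undo_depth=1 redo_depth=0
After op 2 (undo): buf='(empty)' undo_depth=0 redo_depth=1
After op 3 (type): buf='go' undo_depth=1 redo_depth=0
After op 4 (undo): buf='(empty)' undo_depth=0 redo_depth=1
After op 5 (type): buf='xyz' undo_depth=1 redo_depth=0
After op 6 (type): buf='xyztwo' undo_depth=2 redo_depth=0
After op 7 (undo): buf='xyz' undo_depth=1 redo_depth=1
After op 8 (undo): buf='(empty)' undo_depth=0 redo_depth=2
After op 9 (type): buf='foo' undo_depth=1 redo_depth=0
After op 10 (type): buf='foodog' undo_depth=2 redo_depth=0

Answer: foodog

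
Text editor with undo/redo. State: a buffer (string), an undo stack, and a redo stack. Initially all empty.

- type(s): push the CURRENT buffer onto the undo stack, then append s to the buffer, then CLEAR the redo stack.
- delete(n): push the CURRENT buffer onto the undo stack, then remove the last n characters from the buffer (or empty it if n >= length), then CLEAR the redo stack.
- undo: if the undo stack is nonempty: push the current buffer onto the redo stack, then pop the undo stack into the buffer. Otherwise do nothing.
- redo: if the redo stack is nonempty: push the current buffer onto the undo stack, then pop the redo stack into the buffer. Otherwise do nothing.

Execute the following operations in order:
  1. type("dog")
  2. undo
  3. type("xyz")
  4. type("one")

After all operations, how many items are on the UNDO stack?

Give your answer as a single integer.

Answer: 2

Derivation:
After op 1 (type): buf='dog' undo_depth=1 redo_depth=0
After op 2 (undo): buf='(empty)' undo_depth=0 redo_depth=1
After op 3 (type): buf='xyz' undo_depth=1 redo_depth=0
After op 4 (type): buf='xyzone' undo_depth=2 redo_depth=0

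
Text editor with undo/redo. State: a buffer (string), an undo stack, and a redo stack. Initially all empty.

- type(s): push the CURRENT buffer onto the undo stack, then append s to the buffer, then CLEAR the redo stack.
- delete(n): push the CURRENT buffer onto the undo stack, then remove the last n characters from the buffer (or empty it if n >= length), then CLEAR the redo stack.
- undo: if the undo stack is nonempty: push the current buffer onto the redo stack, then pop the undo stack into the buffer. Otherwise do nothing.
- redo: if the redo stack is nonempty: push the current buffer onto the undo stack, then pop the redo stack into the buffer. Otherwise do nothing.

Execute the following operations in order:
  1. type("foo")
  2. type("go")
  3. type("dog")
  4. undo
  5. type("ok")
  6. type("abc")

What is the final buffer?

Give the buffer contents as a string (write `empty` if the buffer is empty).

Answer: foogookabc

Derivation:
After op 1 (type): buf='foo' undo_depth=1 redo_depth=0
After op 2 (type): buf='foogo' undo_depth=2 redo_depth=0
After op 3 (type): buf='foogodog' undo_depth=3 redo_depth=0
After op 4 (undo): buf='foogo' undo_depth=2 redo_depth=1
After op 5 (type): buf='foogook' undo_depth=3 redo_depth=0
After op 6 (type): buf='foogookabc' undo_depth=4 redo_depth=0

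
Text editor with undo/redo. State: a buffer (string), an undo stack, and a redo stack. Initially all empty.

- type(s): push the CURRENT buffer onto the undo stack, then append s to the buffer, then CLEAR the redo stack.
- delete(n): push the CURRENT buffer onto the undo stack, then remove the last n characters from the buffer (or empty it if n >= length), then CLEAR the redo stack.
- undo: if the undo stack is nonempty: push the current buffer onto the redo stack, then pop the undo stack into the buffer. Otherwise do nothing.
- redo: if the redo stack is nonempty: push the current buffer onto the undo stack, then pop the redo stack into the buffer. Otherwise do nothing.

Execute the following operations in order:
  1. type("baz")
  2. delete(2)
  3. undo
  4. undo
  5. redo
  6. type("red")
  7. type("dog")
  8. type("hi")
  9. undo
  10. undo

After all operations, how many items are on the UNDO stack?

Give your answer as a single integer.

After op 1 (type): buf='baz' undo_depth=1 redo_depth=0
After op 2 (delete): buf='b' undo_depth=2 redo_depth=0
After op 3 (undo): buf='baz' undo_depth=1 redo_depth=1
After op 4 (undo): buf='(empty)' undo_depth=0 redo_depth=2
After op 5 (redo): buf='baz' undo_depth=1 redo_depth=1
After op 6 (type): buf='bazred' undo_depth=2 redo_depth=0
After op 7 (type): buf='bazreddog' undo_depth=3 redo_depth=0
After op 8 (type): buf='bazreddoghi' undo_depth=4 redo_depth=0
After op 9 (undo): buf='bazreddog' undo_depth=3 redo_depth=1
After op 10 (undo): buf='bazred' undo_depth=2 redo_depth=2

Answer: 2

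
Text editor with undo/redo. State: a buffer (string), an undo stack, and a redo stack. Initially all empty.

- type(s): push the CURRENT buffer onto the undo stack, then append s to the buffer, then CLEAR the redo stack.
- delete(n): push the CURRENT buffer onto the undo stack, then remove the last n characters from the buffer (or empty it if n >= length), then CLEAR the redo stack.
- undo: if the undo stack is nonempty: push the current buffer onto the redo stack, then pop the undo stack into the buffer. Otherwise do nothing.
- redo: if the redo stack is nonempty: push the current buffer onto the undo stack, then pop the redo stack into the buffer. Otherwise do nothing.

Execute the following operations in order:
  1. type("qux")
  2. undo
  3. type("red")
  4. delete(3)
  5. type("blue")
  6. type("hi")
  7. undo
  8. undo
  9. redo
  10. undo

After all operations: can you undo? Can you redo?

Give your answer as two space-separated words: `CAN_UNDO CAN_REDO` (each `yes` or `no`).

After op 1 (type): buf='qux' undo_depth=1 redo_depth=0
After op 2 (undo): buf='(empty)' undo_depth=0 redo_depth=1
After op 3 (type): buf='red' undo_depth=1 redo_depth=0
After op 4 (delete): buf='(empty)' undo_depth=2 redo_depth=0
After op 5 (type): buf='blue' undo_depth=3 redo_depth=0
After op 6 (type): buf='bluehi' undo_depth=4 redo_depth=0
After op 7 (undo): buf='blue' undo_depth=3 redo_depth=1
After op 8 (undo): buf='(empty)' undo_depth=2 redo_depth=2
After op 9 (redo): buf='blue' undo_depth=3 redo_depth=1
After op 10 (undo): buf='(empty)' undo_depth=2 redo_depth=2

Answer: yes yes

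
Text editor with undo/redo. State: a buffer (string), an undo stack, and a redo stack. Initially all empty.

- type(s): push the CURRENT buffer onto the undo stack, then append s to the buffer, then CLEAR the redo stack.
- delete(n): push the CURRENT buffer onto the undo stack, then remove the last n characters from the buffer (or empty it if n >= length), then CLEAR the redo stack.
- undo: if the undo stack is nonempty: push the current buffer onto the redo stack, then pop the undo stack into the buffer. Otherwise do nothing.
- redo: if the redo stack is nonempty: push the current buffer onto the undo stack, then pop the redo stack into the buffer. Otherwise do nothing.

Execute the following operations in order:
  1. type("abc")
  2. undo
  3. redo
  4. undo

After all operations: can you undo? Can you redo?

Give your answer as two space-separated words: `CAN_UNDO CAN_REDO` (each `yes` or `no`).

Answer: no yes

Derivation:
After op 1 (type): buf='abc' undo_depth=1 redo_depth=0
After op 2 (undo): buf='(empty)' undo_depth=0 redo_depth=1
After op 3 (redo): buf='abc' undo_depth=1 redo_depth=0
After op 4 (undo): buf='(empty)' undo_depth=0 redo_depth=1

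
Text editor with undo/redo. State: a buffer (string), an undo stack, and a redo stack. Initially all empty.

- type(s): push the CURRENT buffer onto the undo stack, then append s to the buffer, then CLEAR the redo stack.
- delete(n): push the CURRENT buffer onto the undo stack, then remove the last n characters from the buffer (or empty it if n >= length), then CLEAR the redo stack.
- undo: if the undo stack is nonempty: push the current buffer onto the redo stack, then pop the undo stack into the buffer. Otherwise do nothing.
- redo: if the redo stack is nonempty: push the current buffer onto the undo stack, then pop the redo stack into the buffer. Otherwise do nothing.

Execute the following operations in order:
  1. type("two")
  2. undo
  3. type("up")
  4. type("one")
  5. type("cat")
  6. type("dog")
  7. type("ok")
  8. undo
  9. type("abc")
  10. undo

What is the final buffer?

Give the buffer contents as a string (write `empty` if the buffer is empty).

After op 1 (type): buf='two' undo_depth=1 redo_depth=0
After op 2 (undo): buf='(empty)' undo_depth=0 redo_depth=1
After op 3 (type): buf='up' undo_depth=1 redo_depth=0
After op 4 (type): buf='upone' undo_depth=2 redo_depth=0
After op 5 (type): buf='uponecat' undo_depth=3 redo_depth=0
After op 6 (type): buf='uponecatdog' undo_depth=4 redo_depth=0
After op 7 (type): buf='uponecatdogok' undo_depth=5 redo_depth=0
After op 8 (undo): buf='uponecatdog' undo_depth=4 redo_depth=1
After op 9 (type): buf='uponecatdogabc' undo_depth=5 redo_depth=0
After op 10 (undo): buf='uponecatdog' undo_depth=4 redo_depth=1

Answer: uponecatdog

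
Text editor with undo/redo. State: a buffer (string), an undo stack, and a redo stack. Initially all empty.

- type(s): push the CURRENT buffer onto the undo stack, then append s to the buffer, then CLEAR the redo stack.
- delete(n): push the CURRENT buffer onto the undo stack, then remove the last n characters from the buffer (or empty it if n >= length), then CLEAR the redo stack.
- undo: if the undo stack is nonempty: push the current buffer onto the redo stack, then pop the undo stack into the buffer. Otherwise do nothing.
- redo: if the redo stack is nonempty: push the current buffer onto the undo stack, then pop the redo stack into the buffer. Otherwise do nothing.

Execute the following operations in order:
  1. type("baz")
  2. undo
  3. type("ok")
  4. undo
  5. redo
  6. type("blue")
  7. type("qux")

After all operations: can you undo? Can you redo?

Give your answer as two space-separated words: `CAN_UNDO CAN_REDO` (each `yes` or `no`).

Answer: yes no

Derivation:
After op 1 (type): buf='baz' undo_depth=1 redo_depth=0
After op 2 (undo): buf='(empty)' undo_depth=0 redo_depth=1
After op 3 (type): buf='ok' undo_depth=1 redo_depth=0
After op 4 (undo): buf='(empty)' undo_depth=0 redo_depth=1
After op 5 (redo): buf='ok' undo_depth=1 redo_depth=0
After op 6 (type): buf='okblue' undo_depth=2 redo_depth=0
After op 7 (type): buf='okbluequx' undo_depth=3 redo_depth=0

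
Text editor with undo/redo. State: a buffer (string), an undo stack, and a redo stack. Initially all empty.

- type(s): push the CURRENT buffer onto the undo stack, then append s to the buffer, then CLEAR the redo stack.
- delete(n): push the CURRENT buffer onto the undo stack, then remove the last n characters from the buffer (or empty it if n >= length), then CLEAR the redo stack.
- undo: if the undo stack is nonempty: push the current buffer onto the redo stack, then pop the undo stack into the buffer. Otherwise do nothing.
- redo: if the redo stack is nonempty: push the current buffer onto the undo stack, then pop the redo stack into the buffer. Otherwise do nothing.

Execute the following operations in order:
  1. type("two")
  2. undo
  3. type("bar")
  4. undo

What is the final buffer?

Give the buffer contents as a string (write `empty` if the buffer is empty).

After op 1 (type): buf='two' undo_depth=1 redo_depth=0
After op 2 (undo): buf='(empty)' undo_depth=0 redo_depth=1
After op 3 (type): buf='bar' undo_depth=1 redo_depth=0
After op 4 (undo): buf='(empty)' undo_depth=0 redo_depth=1

Answer: empty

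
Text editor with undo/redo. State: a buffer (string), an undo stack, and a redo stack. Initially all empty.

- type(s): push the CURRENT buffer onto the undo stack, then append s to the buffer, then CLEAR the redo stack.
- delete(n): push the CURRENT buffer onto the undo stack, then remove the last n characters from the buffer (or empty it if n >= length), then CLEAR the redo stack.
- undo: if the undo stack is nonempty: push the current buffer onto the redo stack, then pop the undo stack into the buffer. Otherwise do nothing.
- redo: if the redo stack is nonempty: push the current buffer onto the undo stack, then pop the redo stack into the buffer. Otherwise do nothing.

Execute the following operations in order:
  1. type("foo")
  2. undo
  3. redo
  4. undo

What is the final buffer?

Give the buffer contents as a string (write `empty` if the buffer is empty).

After op 1 (type): buf='foo' undo_depth=1 redo_depth=0
After op 2 (undo): buf='(empty)' undo_depth=0 redo_depth=1
After op 3 (redo): buf='foo' undo_depth=1 redo_depth=0
After op 4 (undo): buf='(empty)' undo_depth=0 redo_depth=1

Answer: empty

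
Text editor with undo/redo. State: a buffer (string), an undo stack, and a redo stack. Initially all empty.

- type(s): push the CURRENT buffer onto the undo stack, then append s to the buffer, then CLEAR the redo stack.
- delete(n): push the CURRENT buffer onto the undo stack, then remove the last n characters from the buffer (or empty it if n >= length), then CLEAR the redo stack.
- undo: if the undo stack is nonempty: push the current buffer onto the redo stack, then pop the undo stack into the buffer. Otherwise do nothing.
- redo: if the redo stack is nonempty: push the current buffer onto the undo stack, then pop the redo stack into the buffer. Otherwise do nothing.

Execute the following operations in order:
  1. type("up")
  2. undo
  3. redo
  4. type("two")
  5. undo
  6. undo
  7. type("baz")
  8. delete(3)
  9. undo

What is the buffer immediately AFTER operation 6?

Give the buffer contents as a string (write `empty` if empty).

Answer: empty

Derivation:
After op 1 (type): buf='up' undo_depth=1 redo_depth=0
After op 2 (undo): buf='(empty)' undo_depth=0 redo_depth=1
After op 3 (redo): buf='up' undo_depth=1 redo_depth=0
After op 4 (type): buf='uptwo' undo_depth=2 redo_depth=0
After op 5 (undo): buf='up' undo_depth=1 redo_depth=1
After op 6 (undo): buf='(empty)' undo_depth=0 redo_depth=2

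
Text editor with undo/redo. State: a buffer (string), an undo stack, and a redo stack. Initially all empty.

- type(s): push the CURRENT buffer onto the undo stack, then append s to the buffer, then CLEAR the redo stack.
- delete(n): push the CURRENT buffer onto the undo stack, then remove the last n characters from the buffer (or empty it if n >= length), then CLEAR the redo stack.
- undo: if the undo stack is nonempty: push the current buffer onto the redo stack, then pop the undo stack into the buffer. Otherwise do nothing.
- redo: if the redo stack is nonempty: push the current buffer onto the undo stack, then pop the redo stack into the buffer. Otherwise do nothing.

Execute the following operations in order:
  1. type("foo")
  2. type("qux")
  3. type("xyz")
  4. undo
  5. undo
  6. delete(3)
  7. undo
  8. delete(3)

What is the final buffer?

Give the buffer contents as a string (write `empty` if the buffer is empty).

Answer: empty

Derivation:
After op 1 (type): buf='foo' undo_depth=1 redo_depth=0
After op 2 (type): buf='fooqux' undo_depth=2 redo_depth=0
After op 3 (type): buf='fooquxxyz' undo_depth=3 redo_depth=0
After op 4 (undo): buf='fooqux' undo_depth=2 redo_depth=1
After op 5 (undo): buf='foo' undo_depth=1 redo_depth=2
After op 6 (delete): buf='(empty)' undo_depth=2 redo_depth=0
After op 7 (undo): buf='foo' undo_depth=1 redo_depth=1
After op 8 (delete): buf='(empty)' undo_depth=2 redo_depth=0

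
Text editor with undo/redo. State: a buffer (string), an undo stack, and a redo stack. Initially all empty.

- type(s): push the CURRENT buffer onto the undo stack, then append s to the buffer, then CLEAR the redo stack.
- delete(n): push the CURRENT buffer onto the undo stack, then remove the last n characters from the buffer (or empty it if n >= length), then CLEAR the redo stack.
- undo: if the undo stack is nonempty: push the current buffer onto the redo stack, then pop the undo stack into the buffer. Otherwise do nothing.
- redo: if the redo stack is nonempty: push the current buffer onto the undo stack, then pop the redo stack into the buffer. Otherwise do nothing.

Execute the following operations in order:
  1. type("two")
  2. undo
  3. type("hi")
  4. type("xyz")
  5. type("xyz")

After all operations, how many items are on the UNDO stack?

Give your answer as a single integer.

Answer: 3

Derivation:
After op 1 (type): buf='two' undo_depth=1 redo_depth=0
After op 2 (undo): buf='(empty)' undo_depth=0 redo_depth=1
After op 3 (type): buf='hi' undo_depth=1 redo_depth=0
After op 4 (type): buf='hixyz' undo_depth=2 redo_depth=0
After op 5 (type): buf='hixyzxyz' undo_depth=3 redo_depth=0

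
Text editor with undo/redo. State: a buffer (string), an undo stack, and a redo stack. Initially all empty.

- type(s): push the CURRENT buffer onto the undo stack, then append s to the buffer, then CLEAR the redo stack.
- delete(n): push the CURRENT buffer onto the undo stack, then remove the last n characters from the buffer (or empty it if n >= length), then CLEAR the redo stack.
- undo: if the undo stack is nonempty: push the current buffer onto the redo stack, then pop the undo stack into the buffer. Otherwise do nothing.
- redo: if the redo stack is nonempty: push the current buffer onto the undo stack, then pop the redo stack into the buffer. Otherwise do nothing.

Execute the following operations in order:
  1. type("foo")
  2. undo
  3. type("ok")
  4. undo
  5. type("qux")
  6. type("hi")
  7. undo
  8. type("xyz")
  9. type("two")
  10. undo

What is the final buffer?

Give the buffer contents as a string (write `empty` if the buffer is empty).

After op 1 (type): buf='foo' undo_depth=1 redo_depth=0
After op 2 (undo): buf='(empty)' undo_depth=0 redo_depth=1
After op 3 (type): buf='ok' undo_depth=1 redo_depth=0
After op 4 (undo): buf='(empty)' undo_depth=0 redo_depth=1
After op 5 (type): buf='qux' undo_depth=1 redo_depth=0
After op 6 (type): buf='quxhi' undo_depth=2 redo_depth=0
After op 7 (undo): buf='qux' undo_depth=1 redo_depth=1
After op 8 (type): buf='quxxyz' undo_depth=2 redo_depth=0
After op 9 (type): buf='quxxyztwo' undo_depth=3 redo_depth=0
After op 10 (undo): buf='quxxyz' undo_depth=2 redo_depth=1

Answer: quxxyz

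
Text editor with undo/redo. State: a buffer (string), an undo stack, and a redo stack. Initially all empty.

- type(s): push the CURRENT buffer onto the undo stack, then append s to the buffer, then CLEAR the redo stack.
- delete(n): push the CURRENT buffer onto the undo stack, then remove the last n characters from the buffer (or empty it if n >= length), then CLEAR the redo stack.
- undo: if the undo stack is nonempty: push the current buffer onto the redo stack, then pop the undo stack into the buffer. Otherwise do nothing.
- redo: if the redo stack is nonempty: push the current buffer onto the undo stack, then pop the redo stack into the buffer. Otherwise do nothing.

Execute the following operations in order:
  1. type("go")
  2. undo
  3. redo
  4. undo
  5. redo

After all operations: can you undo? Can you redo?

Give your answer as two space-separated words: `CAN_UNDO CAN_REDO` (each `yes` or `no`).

After op 1 (type): buf='go' undo_depth=1 redo_depth=0
After op 2 (undo): buf='(empty)' undo_depth=0 redo_depth=1
After op 3 (redo): buf='go' undo_depth=1 redo_depth=0
After op 4 (undo): buf='(empty)' undo_depth=0 redo_depth=1
After op 5 (redo): buf='go' undo_depth=1 redo_depth=0

Answer: yes no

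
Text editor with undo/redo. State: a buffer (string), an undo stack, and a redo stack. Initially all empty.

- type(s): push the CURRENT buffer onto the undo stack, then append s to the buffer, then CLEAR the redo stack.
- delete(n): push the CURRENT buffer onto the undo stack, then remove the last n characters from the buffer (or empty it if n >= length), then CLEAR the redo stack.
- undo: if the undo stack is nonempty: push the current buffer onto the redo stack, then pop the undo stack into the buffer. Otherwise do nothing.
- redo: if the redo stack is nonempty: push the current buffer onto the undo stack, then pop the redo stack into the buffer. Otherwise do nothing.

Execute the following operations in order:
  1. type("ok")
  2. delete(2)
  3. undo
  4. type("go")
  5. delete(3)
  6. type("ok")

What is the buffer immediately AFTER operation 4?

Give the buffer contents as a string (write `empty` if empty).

Answer: okgo

Derivation:
After op 1 (type): buf='ok' undo_depth=1 redo_depth=0
After op 2 (delete): buf='(empty)' undo_depth=2 redo_depth=0
After op 3 (undo): buf='ok' undo_depth=1 redo_depth=1
After op 4 (type): buf='okgo' undo_depth=2 redo_depth=0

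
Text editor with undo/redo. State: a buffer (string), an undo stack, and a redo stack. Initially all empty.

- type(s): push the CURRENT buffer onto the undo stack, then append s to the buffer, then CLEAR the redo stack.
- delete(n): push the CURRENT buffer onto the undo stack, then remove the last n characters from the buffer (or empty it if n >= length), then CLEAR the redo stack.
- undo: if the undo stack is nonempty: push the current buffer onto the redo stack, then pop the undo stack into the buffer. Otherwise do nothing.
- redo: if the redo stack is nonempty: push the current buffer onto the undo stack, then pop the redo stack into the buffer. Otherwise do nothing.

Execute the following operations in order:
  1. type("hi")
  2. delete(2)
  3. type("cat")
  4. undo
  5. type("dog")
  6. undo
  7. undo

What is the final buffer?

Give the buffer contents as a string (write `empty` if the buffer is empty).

After op 1 (type): buf='hi' undo_depth=1 redo_depth=0
After op 2 (delete): buf='(empty)' undo_depth=2 redo_depth=0
After op 3 (type): buf='cat' undo_depth=3 redo_depth=0
After op 4 (undo): buf='(empty)' undo_depth=2 redo_depth=1
After op 5 (type): buf='dog' undo_depth=3 redo_depth=0
After op 6 (undo): buf='(empty)' undo_depth=2 redo_depth=1
After op 7 (undo): buf='hi' undo_depth=1 redo_depth=2

Answer: hi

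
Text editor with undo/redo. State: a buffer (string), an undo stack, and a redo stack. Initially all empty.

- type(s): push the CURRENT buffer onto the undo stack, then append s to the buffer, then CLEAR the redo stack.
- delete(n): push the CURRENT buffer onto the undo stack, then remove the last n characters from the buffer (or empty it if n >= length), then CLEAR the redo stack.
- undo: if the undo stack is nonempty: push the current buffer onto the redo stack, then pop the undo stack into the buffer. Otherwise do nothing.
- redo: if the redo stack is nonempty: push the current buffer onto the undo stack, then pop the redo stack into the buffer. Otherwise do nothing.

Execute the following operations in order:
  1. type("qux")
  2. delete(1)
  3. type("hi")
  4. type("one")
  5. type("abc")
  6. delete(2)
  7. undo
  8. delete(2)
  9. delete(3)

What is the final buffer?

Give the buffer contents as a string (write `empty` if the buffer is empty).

Answer: quhio

Derivation:
After op 1 (type): buf='qux' undo_depth=1 redo_depth=0
After op 2 (delete): buf='qu' undo_depth=2 redo_depth=0
After op 3 (type): buf='quhi' undo_depth=3 redo_depth=0
After op 4 (type): buf='quhione' undo_depth=4 redo_depth=0
After op 5 (type): buf='quhioneabc' undo_depth=5 redo_depth=0
After op 6 (delete): buf='quhionea' undo_depth=6 redo_depth=0
After op 7 (undo): buf='quhioneabc' undo_depth=5 redo_depth=1
After op 8 (delete): buf='quhionea' undo_depth=6 redo_depth=0
After op 9 (delete): buf='quhio' undo_depth=7 redo_depth=0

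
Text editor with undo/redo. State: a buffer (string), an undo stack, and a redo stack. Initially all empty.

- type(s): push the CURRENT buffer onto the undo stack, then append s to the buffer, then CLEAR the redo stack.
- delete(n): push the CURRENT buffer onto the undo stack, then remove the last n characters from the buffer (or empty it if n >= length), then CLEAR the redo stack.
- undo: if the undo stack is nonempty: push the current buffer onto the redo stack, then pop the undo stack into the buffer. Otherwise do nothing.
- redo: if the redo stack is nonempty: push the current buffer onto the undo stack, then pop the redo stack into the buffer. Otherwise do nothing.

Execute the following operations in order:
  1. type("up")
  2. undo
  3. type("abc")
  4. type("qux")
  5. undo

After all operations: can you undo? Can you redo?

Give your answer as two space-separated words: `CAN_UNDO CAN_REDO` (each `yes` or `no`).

After op 1 (type): buf='up' undo_depth=1 redo_depth=0
After op 2 (undo): buf='(empty)' undo_depth=0 redo_depth=1
After op 3 (type): buf='abc' undo_depth=1 redo_depth=0
After op 4 (type): buf='abcqux' undo_depth=2 redo_depth=0
After op 5 (undo): buf='abc' undo_depth=1 redo_depth=1

Answer: yes yes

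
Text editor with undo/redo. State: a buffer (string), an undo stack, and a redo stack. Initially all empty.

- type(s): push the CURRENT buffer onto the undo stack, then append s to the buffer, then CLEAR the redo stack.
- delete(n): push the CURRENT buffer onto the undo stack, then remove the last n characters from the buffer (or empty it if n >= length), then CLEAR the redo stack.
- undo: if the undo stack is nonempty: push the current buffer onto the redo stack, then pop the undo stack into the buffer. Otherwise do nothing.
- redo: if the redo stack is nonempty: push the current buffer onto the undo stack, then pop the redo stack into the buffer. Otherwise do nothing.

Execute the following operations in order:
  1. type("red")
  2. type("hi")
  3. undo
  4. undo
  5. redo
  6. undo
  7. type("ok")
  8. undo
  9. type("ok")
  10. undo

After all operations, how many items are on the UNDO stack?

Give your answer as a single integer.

After op 1 (type): buf='red' undo_depth=1 redo_depth=0
After op 2 (type): buf='redhi' undo_depth=2 redo_depth=0
After op 3 (undo): buf='red' undo_depth=1 redo_depth=1
After op 4 (undo): buf='(empty)' undo_depth=0 redo_depth=2
After op 5 (redo): buf='red' undo_depth=1 redo_depth=1
After op 6 (undo): buf='(empty)' undo_depth=0 redo_depth=2
After op 7 (type): buf='ok' undo_depth=1 redo_depth=0
After op 8 (undo): buf='(empty)' undo_depth=0 redo_depth=1
After op 9 (type): buf='ok' undo_depth=1 redo_depth=0
After op 10 (undo): buf='(empty)' undo_depth=0 redo_depth=1

Answer: 0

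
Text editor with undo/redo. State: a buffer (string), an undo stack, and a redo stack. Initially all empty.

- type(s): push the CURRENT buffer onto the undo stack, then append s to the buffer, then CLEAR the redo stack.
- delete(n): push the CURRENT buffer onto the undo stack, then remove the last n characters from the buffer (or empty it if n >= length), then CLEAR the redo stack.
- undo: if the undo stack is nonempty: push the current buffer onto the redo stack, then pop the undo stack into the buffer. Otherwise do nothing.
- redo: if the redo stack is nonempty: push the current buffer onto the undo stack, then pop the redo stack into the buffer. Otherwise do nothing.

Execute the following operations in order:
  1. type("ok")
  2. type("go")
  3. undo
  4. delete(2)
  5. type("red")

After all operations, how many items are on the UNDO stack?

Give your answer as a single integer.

After op 1 (type): buf='ok' undo_depth=1 redo_depth=0
After op 2 (type): buf='okgo' undo_depth=2 redo_depth=0
After op 3 (undo): buf='ok' undo_depth=1 redo_depth=1
After op 4 (delete): buf='(empty)' undo_depth=2 redo_depth=0
After op 5 (type): buf='red' undo_depth=3 redo_depth=0

Answer: 3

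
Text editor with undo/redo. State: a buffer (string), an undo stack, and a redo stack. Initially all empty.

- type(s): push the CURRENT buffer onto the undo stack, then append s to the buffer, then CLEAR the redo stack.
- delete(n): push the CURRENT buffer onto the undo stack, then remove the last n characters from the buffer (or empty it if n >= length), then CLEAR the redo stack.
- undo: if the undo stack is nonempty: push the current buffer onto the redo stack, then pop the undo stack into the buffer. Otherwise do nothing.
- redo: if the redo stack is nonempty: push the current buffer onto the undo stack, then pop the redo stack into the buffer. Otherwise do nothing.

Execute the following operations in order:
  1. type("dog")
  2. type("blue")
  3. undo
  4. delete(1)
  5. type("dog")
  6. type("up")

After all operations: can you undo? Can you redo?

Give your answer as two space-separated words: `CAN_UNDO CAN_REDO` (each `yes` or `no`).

Answer: yes no

Derivation:
After op 1 (type): buf='dog' undo_depth=1 redo_depth=0
After op 2 (type): buf='dogblue' undo_depth=2 redo_depth=0
After op 3 (undo): buf='dog' undo_depth=1 redo_depth=1
After op 4 (delete): buf='do' undo_depth=2 redo_depth=0
After op 5 (type): buf='dodog' undo_depth=3 redo_depth=0
After op 6 (type): buf='dodogup' undo_depth=4 redo_depth=0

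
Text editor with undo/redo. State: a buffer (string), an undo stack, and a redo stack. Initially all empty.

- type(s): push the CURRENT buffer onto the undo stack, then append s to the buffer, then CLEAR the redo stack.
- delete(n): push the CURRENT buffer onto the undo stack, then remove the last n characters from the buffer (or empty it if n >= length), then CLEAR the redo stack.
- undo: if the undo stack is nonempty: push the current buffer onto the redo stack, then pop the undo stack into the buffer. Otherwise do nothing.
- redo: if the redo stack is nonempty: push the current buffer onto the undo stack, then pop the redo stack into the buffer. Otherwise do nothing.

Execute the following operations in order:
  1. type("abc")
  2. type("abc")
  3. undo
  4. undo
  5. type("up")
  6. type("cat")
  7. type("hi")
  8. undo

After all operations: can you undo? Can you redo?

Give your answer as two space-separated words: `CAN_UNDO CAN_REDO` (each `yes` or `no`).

After op 1 (type): buf='abc' undo_depth=1 redo_depth=0
After op 2 (type): buf='abcabc' undo_depth=2 redo_depth=0
After op 3 (undo): buf='abc' undo_depth=1 redo_depth=1
After op 4 (undo): buf='(empty)' undo_depth=0 redo_depth=2
After op 5 (type): buf='up' undo_depth=1 redo_depth=0
After op 6 (type): buf='upcat' undo_depth=2 redo_depth=0
After op 7 (type): buf='upcathi' undo_depth=3 redo_depth=0
After op 8 (undo): buf='upcat' undo_depth=2 redo_depth=1

Answer: yes yes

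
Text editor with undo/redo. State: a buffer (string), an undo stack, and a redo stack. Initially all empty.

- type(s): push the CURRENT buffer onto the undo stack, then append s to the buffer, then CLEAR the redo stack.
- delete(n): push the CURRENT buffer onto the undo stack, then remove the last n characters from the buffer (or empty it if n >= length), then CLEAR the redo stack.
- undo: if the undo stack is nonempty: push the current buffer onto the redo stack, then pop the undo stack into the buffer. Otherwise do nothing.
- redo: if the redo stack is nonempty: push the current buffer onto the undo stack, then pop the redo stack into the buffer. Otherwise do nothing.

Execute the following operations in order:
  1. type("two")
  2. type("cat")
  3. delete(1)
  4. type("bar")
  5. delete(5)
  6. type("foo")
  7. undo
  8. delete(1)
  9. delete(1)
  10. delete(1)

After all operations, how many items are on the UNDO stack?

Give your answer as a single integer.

After op 1 (type): buf='two' undo_depth=1 redo_depth=0
After op 2 (type): buf='twocat' undo_depth=2 redo_depth=0
After op 3 (delete): buf='twoca' undo_depth=3 redo_depth=0
After op 4 (type): buf='twocabar' undo_depth=4 redo_depth=0
After op 5 (delete): buf='two' undo_depth=5 redo_depth=0
After op 6 (type): buf='twofoo' undo_depth=6 redo_depth=0
After op 7 (undo): buf='two' undo_depth=5 redo_depth=1
After op 8 (delete): buf='tw' undo_depth=6 redo_depth=0
After op 9 (delete): buf='t' undo_depth=7 redo_depth=0
After op 10 (delete): buf='(empty)' undo_depth=8 redo_depth=0

Answer: 8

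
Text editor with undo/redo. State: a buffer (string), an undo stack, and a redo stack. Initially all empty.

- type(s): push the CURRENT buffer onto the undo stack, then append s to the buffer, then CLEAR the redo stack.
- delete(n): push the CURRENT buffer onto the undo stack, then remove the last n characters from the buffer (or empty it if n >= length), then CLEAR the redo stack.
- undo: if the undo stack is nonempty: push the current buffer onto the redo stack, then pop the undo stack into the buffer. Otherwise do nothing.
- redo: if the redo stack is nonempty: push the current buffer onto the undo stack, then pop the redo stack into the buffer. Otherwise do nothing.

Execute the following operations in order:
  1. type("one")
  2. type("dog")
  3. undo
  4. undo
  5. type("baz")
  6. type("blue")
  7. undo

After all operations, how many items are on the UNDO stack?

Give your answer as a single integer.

After op 1 (type): buf='one' undo_depth=1 redo_depth=0
After op 2 (type): buf='onedog' undo_depth=2 redo_depth=0
After op 3 (undo): buf='one' undo_depth=1 redo_depth=1
After op 4 (undo): buf='(empty)' undo_depth=0 redo_depth=2
After op 5 (type): buf='baz' undo_depth=1 redo_depth=0
After op 6 (type): buf='bazblue' undo_depth=2 redo_depth=0
After op 7 (undo): buf='baz' undo_depth=1 redo_depth=1

Answer: 1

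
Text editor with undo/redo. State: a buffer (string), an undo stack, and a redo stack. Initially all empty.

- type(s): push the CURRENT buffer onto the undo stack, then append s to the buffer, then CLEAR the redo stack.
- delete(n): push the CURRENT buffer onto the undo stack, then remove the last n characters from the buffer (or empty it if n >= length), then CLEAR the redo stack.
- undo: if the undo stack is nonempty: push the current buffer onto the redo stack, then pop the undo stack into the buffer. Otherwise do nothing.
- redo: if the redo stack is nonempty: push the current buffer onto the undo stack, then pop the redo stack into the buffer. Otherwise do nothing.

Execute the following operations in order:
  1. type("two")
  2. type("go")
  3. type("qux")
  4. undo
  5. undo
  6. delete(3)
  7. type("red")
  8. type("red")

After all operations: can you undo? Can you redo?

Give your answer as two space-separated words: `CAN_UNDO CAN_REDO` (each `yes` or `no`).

Answer: yes no

Derivation:
After op 1 (type): buf='two' undo_depth=1 redo_depth=0
After op 2 (type): buf='twogo' undo_depth=2 redo_depth=0
After op 3 (type): buf='twogoqux' undo_depth=3 redo_depth=0
After op 4 (undo): buf='twogo' undo_depth=2 redo_depth=1
After op 5 (undo): buf='two' undo_depth=1 redo_depth=2
After op 6 (delete): buf='(empty)' undo_depth=2 redo_depth=0
After op 7 (type): buf='red' undo_depth=3 redo_depth=0
After op 8 (type): buf='redred' undo_depth=4 redo_depth=0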